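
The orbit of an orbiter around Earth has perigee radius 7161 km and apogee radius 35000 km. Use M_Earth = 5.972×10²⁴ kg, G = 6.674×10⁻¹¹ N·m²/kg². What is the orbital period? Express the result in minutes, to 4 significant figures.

T ≈ 507.7 minutes

μ = GM = 6.674×10⁻¹¹ × 5.972×10²⁴ = 3.986×10¹⁴ m³/s².
Semi-major axis a = (r_p + r_a)/2 = (7161.0 + 35000)/2 = 21080 km = 2.108×10⁷ m.
By Kepler's third law T = 2π√(a³/μ) = 2π × 4.848×10³ = 3.046×10⁴ s.
= 507.7 minutes.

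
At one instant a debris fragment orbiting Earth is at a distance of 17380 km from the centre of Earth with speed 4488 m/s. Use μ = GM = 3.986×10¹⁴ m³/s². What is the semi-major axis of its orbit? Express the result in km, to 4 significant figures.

r = 1.738×10⁷ m.
Specific orbital energy ε = v²/2 − μ/r = (4488)²/2 − 3.986×10¹⁴/1.738×10⁷ = -1.286×10⁷ J/kg.
Since ε = −μ/(2a), a = −μ/(2ε) = 1.549×10⁷ m = 15494 km.

a ≈ 15490 km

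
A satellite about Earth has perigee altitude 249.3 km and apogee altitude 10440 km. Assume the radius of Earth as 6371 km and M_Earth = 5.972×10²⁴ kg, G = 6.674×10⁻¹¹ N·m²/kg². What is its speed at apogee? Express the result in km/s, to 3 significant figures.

v ≈ 3.66 km/s

μ = GM = 6.674×10⁻¹¹ × 5.972×10²⁴ = 3.986×10¹⁴ m³/s².
r_p = 6371 + 249.3 = 6620.3 km = 6.6203×10⁶ m.
r_a = 6371 + 10440 = 16811 km = 1.6811×10⁷ m.
Semi-major axis a = (r_p + r_a)/2 = 11716 km = 1.172×10⁷ m.
Vis-viva: v² = μ(2/r − 1/a) = 3.986×10¹⁴ × (1.190×10⁻⁷ − 8.536×10⁻⁸) = 1.340×10⁷ m²/s².
v = 3660 m/s = 3.660 km/s.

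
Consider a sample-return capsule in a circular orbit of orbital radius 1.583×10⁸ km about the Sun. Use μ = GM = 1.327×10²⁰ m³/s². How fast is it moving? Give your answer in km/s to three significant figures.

v ≈ 29.0 km/s

r = 1.583×10⁸ km = 1.583×10¹¹ m.
For a circular orbit v = √(μ/r) = √(1.327×10²⁰ / 1.583×10¹¹) = √(8.383×10⁸) = 28950 m/s.
That is 28.95 km/s.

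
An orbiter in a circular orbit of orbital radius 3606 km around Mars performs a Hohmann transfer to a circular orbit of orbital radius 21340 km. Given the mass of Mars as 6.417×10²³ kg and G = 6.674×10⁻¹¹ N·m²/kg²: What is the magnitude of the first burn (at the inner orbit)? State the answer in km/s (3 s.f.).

μ = GM = 6.674×10⁻¹¹ × 6.417×10²³ = 4.283×10¹³ m³/s².
r₁ = 3606 km = 3.606×10⁶ m.
r₂ = 21340 km = 2.134×10⁷ m.
Transfer ellipse a_t = (r₁ + r₂)/2 = 1.247×10⁷ m.
At r₁: circular v_c1 = √(μ/r₁) = 3446 m/s; transfer-periapsis v_p = √[μ(2/r₁ − 1/a_t)] = 4508 m/s.
Δv₁ = v_p − v_c1 = 1061 m/s.
= 1.061 km/s.

Δv ≈ 1.06 km/s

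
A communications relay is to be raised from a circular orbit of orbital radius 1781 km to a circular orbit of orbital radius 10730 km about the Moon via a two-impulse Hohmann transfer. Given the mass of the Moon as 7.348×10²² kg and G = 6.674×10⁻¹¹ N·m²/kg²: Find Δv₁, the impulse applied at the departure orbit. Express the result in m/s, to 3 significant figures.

Δv ≈ 514 m/s

μ = GM = 6.674×10⁻¹¹ × 7.348×10²² = 4.904×10¹² m³/s².
r₁ = 1781 km = 1.781×10⁶ m.
r₂ = 10730 km = 1.073×10⁷ m.
Transfer ellipse a_t = (r₁ + r₂)/2 = 6.256×10⁶ m.
At r₁: circular v_c1 = √(μ/r₁) = 1659 m/s; transfer-perilune v_p = √[μ(2/r₁ − 1/a_t)] = 2173 m/s.
Δv₁ = v_p − v_c1 = 513.9 m/s.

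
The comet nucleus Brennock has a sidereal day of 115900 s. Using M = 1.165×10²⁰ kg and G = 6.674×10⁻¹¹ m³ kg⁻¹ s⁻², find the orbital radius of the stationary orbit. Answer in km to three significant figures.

r_sync ≈ 1380 km

μ = GM = 6.674×10⁻¹¹ × 1.165×10²⁰ = 7.775×10⁹ m³/s².
A synchronous orbit has period T, so by Kepler's third law a = (μT²/4π²)^(1/3).
μT²/4π² = 7.775×10⁹ × (1.159×10⁵)² / 39.48 = 2.646×10¹⁸ m³.
a = 1.383×10⁶ m = 1383.1 km.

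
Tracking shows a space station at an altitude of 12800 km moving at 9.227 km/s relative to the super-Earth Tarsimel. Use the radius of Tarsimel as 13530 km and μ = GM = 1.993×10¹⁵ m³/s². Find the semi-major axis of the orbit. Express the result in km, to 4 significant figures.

a ≈ 30080 km

r = 13530 + 12800 = 26330 km = 2.633×10⁷ m.
Specific orbital energy ε = v²/2 − μ/r = (9227)²/2 − 1.993×10¹⁵/2.633×10⁷ = -3.312×10⁷ J/kg.
Since ε = −μ/(2a), a = −μ/(2ε) = 3.008×10⁷ m = 30084 km.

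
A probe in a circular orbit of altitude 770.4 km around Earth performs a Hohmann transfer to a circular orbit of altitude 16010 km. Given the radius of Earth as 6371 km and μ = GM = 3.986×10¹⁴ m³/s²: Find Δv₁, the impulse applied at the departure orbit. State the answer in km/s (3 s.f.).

r₁ = 6371 + 770.4 = 7141.4 km = 7.1414×10⁶ m.
r₂ = 6371 + 16010 = 22381 km = 2.2381×10⁷ m.
Transfer ellipse a_t = (r₁ + r₂)/2 = 1.476×10⁷ m.
At r₁: circular v_c1 = √(μ/r₁) = 7471 m/s; transfer-perigee v_p = √[μ(2/r₁ − 1/a_t)] = 9199 m/s.
Δv₁ = v_p − v_c1 = 1728 m/s.
= 1.728 km/s.

Δv ≈ 1.73 km/s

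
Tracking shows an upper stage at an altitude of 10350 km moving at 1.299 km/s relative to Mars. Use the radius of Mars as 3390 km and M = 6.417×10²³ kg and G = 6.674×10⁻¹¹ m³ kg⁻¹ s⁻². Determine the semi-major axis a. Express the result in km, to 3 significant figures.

a ≈ 9420 km

μ = GM = 6.674×10⁻¹¹ × 6.417×10²³ = 4.283×10¹³ m³/s².
r = 3390 + 10350 = 13740 km = 1.374×10⁷ m.
Vis-viva rearranged: 1/a = 2/r − v²/μ = 1.456×10⁻⁷ − 3.940×10⁻⁸ = 1.062×10⁻⁷ m⁻¹.
a = 9.420×10⁶ m = 9419.7 km.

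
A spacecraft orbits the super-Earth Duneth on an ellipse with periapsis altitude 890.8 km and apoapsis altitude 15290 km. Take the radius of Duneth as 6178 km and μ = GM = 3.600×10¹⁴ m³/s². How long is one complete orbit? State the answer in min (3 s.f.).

r_p = 6178 + 890.8 = 7068.8 km = 7.0688×10⁶ m.
r_a = 6178 + 15290 = 21468 km = 2.1468×10⁷ m.
Semi-major axis a = (r_p + r_a)/2 = (7068.8 + 21468)/2 = 14268 km = 1.427×10⁷ m.
By Kepler's third law T = 2π√(a³/μ) = 2π × 2.841×10³ = 1.785×10⁴ s.
= 297.5 min.

T ≈ 297 min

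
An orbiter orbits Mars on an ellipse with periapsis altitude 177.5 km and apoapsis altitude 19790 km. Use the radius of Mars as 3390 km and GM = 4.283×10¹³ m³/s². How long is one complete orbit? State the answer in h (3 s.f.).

r_p = 3390 + 177.5 = 3567.5 km = 3.5675×10⁶ m.
r_a = 3390 + 19790 = 23180 km = 2.3180×10⁷ m.
Semi-major axis a = (r_p + r_a)/2 = (3567.5 + 23180)/2 = 13374 km = 1.337×10⁷ m.
By Kepler's third law T = 2π√(a³/μ) = 2π × 7.473×10³ = 4.696×10⁴ s.
= 13.04 h.

T ≈ 13.0 h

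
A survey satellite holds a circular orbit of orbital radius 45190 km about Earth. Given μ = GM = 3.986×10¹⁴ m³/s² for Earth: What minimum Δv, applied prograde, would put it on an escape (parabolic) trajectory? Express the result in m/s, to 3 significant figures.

Δv ≈ 1230 m/s

r = 45190 km = 4.519×10⁷ m.
Circular speed v_c = √(μ/r) = 2970 m/s.
Escape speed v_esc = √(2μ/r) = √2 × v_c = 4200 m/s.
Δv = v_esc − v_c = 1230 m/s.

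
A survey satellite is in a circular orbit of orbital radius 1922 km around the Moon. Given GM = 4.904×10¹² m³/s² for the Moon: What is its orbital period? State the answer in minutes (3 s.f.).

T ≈ 126 minutes

r = 1922 km = 1.922×10⁶ m.
Kepler's third law: T = 2π√(r³/μ) = 2π√((1.922×10⁶)³ / 4.904×10¹²).
r³/μ = 1.448×10⁶ s², so T = 2π × 1.203×10³ = 7.560×10³ s.
Converting: 7.560×10³ s ÷ 60.00 = 126.0 minutes.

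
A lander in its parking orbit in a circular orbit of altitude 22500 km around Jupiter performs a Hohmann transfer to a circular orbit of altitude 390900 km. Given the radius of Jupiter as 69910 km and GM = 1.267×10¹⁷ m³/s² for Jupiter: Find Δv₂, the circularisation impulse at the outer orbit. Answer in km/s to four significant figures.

r₁ = 69910 + 22500 = 92410 km = 9.2410×10⁷ m.
r₂ = 69910 + 390900 = 460810 km = 4.6081×10⁸ m.
Transfer ellipse a_t = (r₁ + r₂)/2 = 2.766×10⁸ m.
At r₁: circular v_c1 = √(μ/r₁) = 37030 m/s; transfer-perijove v_p = √[μ(2/r₁ − 1/a_t)] = 47790 m/s.
At r₂: circular v_c2 = √(μ/r₂) = 16580 m/s; transfer-apojove v_a = √[μ(2/r₂ − 1/a_t)] = 9584 m/s.
Δv₂ = v_c2 − v_a = 6998 m/s.
= 6.998 km/s.

Δv ≈ 6.998 km/s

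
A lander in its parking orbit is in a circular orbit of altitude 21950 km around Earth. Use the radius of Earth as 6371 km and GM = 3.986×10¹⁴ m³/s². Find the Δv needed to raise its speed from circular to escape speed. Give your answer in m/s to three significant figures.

Δv ≈ 1550 m/s

r = 6371 + 21950 = 28321 km = 2.8321×10⁷ m.
Circular speed v_c = √(μ/r) = 3752 m/s.
Escape speed v_esc = √(2μ/r) = √2 × v_c = 5306 m/s.
Δv = v_esc − v_c = 1554 m/s.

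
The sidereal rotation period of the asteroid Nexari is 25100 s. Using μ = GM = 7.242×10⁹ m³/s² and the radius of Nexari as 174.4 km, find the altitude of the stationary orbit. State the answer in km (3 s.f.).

h_sync ≈ 313 km

A synchronous orbit has period T, so by Kepler's third law a = (μT²/4π²)^(1/3).
μT²/4π² = 7.242×10⁹ × (2.510×10⁴)² / 39.48 = 1.156×10¹⁷ m³.
a = 4.871×10⁵ m = 487.10 km.
Altitude h = a − R = 487.10 − 174.4 = 312.70 km.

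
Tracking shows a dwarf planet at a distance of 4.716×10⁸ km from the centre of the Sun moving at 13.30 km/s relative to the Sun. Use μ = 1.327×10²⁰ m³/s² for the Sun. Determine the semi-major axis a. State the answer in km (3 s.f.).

a ≈ 3.44×10⁸ km

r = 4.716×10¹¹ m.
Vis-viva rearranged: 1/a = 2/r − v²/μ = 4.241×10⁻¹² − 1.333×10⁻¹² = 2.908×10⁻¹² m⁻¹.
a = 3.439×10¹¹ m = 3.4389×10⁸ km.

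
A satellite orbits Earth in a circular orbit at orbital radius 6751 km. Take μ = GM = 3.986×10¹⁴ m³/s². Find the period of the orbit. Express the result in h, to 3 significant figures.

r = 6751 km = 6.751×10⁶ m.
Kepler's third law: T = 2π√(r³/μ) = 2π√((6.751×10⁶)³ / 3.986×10¹⁴).
r³/μ = 7.719×10⁵ s², so T = 2π × 8.786×10² = 5.520×10³ s.
Converting: 5.520×10³ s ÷ 3600 = 1.533 h.

T ≈ 1.53 h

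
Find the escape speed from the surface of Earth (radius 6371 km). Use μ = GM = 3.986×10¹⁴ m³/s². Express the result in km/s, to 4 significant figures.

v_esc ≈ 11.19 km/s

r = R = 6.371×10⁶ m.
Escape speed v_esc = √(2μ/r) = √(2 × 3.986×10¹⁴ / 6.371×10⁶) = √(1.251×10⁸) = 11190 m/s.
= 11.19 km/s.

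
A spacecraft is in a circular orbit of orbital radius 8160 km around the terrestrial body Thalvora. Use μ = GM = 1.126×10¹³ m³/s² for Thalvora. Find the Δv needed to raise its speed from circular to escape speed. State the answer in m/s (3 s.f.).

r = 8160 km = 8.160×10⁶ m.
Circular speed v_c = √(μ/r) = 1175 m/s.
Escape speed v_esc = √(2μ/r) = √2 × v_c = 1661 m/s.
Δv = v_esc − v_c = 486.6 m/s.

Δv ≈ 487 m/s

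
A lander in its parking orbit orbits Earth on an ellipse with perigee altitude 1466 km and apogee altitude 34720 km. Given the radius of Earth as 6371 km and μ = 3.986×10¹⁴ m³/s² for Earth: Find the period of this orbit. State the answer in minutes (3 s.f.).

r_p = 6371 + 1466 = 7837.0 km = 7.8370×10⁶ m.
r_a = 6371 + 34720 = 41091 km = 4.1091×10⁷ m.
Semi-major axis a = (r_p + r_a)/2 = (7837.0 + 41091)/2 = 24464 km = 2.446×10⁷ m.
By Kepler's third law T = 2π√(a³/μ) = 2π × 6.061×10³ = 3.808×10⁴ s.
= 634.7 minutes.

T ≈ 635 minutes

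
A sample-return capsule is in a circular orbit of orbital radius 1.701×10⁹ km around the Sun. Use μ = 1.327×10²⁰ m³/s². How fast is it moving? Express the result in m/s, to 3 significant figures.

v ≈ 8830 m/s

r = 1.701×10⁹ km = 1.701×10¹² m.
For a circular orbit v = √(μ/r) = √(1.327×10²⁰ / 1.701×10¹²) = √(7.801×10⁷) = 8832 m/s.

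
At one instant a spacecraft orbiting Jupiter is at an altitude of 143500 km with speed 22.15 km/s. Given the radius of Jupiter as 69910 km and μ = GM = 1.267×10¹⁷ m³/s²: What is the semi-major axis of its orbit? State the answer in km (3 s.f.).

r = 69910 + 143500 = 2.1341×10⁵ km = 2.134×10⁸ m.
Specific orbital energy ε = v²/2 − μ/r = (22150)²/2 − 1.267×10¹⁷/2.134×10⁸ = -3.484×10⁸ J/kg.
Since ε = −μ/(2a), a = −μ/(2ε) = 1.818×10⁸ m = 1.8184×10⁵ km.

a ≈ 1.82×10⁵ km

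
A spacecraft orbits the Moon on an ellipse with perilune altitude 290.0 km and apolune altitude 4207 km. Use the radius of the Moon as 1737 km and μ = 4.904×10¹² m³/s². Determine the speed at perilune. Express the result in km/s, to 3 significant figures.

v ≈ 1.90 km/s

r_p = 1737 + 290.0 = 2027.0 km = 2.0270×10⁶ m.
r_a = 1737 + 4207 = 5944.0 km = 5.9440×10⁶ m.
Semi-major axis a = (r_p + r_a)/2 = 3985.5 km = 3.986×10⁶ m.
Vis-viva: v² = μ(2/r − 1/a) = 4.904×10¹² × (9.867×10⁻⁷ − 2.509×10⁻⁷) = 3.608×10⁶ m²/s².
v = 1900 m/s = 1.900 km/s.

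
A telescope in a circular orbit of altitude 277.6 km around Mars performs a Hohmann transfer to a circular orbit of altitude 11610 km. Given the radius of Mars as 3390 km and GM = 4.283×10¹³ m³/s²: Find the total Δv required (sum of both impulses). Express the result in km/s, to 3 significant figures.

r₁ = 3390 + 277.6 = 3667.6 km = 3.6676×10⁶ m.
r₂ = 3390 + 11610 = 15000 km = 1.5000×10⁷ m.
Transfer ellipse a_t = (r₁ + r₂)/2 = 9.334×10⁶ m.
At r₁: circular v_c1 = √(μ/r₁) = 3417 m/s; transfer-periapsis v_p = √[μ(2/r₁ − 1/a_t)] = 4332 m/s.
Δv₁ = v_p − v_c1 = 914.8 m/s.
At r₂: circular v_c2 = √(μ/r₂) = 1690 m/s; transfer-apoapsis v_a = √[μ(2/r₂ − 1/a_t)] = 1059 m/s.
Δv₂ = v_c2 − v_a = 630.5 m/s.
Total Δv = Δv₁ + Δv₂ = 1545 m/s = 1.545 km/s.

Δv_total ≈ 1.55 km/s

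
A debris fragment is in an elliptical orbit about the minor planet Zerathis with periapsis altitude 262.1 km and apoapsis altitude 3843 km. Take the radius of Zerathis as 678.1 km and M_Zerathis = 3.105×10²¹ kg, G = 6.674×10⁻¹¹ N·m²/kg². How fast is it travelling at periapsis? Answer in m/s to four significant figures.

v ≈ 604.1 m/s

μ = GM = 6.674×10⁻¹¹ × 3.105×10²¹ = 2.072×10¹¹ m³/s².
r_p = 678.1 + 262.1 = 940.20 km = 9.4020×10⁵ m.
r_a = 678.1 + 3843 = 4521.1 km = 4.5211×10⁶ m.
Semi-major axis a = (r_p + r_a)/2 = 2730.7 km = 2.731×10⁶ m.
Vis-viva: v² = μ(2/r − 1/a) = 2.072×10¹¹ × (2.127×10⁻⁶ − 3.662×10⁻⁷) = 3.649×10⁵ m²/s².
v = 604.1 m/s.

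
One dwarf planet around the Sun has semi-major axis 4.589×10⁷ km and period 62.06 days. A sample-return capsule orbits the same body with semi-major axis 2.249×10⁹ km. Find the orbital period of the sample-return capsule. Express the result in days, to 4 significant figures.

Kepler's third law: T² ∝ a³, so T₂ = T₁ (a₂/a₁)^(3/2).
a₂/a₁ = 49.01, (a₂/a₁)^(3/2) = 343.1.
T₂ = 62.06 × 343.1 = 21290 days.

T₂ ≈ 21290 days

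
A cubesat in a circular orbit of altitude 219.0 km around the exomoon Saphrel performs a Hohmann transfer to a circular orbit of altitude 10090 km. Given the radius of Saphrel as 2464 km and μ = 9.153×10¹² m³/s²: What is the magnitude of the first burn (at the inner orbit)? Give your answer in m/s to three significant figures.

Δv ≈ 524 m/s

r₁ = 2464 + 219.0 = 2683.0 km = 2.6830×10⁶ m.
r₂ = 2464 + 10090 = 12554 km = 1.2554×10⁷ m.
Transfer ellipse a_t = (r₁ + r₂)/2 = 7.618×10⁶ m.
At r₁: circular v_c1 = √(μ/r₁) = 1847 m/s; transfer-periapsis v_p = √[μ(2/r₁ − 1/a_t)] = 2371 m/s.
Δv₁ = v_p − v_c1 = 524.0 m/s.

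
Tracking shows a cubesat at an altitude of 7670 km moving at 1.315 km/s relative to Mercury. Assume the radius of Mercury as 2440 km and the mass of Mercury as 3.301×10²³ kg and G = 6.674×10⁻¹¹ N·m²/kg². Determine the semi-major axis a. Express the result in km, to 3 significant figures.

a ≈ 8380 km

μ = GM = 6.674×10⁻¹¹ × 3.301×10²³ = 2.203×10¹³ m³/s².
r = 2440 + 7670 = 10110 km = 1.011×10⁷ m.
Vis-viva rearranged: 1/a = 2/r − v²/μ = 1.978×10⁻⁷ − 7.849×10⁻⁸ = 1.193×10⁻⁷ m⁻¹.
a = 8.380×10⁶ m = 8379.9 km.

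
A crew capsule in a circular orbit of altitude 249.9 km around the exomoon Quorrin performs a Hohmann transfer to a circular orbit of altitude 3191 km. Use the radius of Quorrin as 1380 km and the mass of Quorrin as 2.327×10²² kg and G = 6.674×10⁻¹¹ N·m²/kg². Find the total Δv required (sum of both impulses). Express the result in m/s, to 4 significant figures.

μ = GM = 6.674×10⁻¹¹ × 2.327×10²² = 1.553×10¹² m³/s².
r₁ = 1380 + 249.9 = 1629.9 km = 1.6299×10⁶ m.
r₂ = 1380 + 3191 = 4571.0 km = 4.5710×10⁶ m.
Transfer ellipse a_t = (r₁ + r₂)/2 = 3.100×10⁶ m.
At r₁: circular v_c1 = √(μ/r₁) = 976.1 m/s; transfer-periapsis v_p = √[μ(2/r₁ − 1/a_t)] = 1185 m/s.
Δv₁ = v_p − v_c1 = 209.1 m/s.
At r₂: circular v_c2 = √(μ/r₂) = 582.9 m/s; transfer-apoapsis v_a = √[μ(2/r₂ − 1/a_t)] = 422.6 m/s.
Δv₂ = v_c2 − v_a = 160.3 m/s.
Total Δv = Δv₁ + Δv₂ = 369.4 m/s.

Δv_total ≈ 369.4 m/s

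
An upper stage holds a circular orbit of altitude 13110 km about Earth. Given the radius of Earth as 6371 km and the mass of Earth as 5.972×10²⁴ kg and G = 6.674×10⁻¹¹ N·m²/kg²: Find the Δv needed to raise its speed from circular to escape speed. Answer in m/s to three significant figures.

μ = GM = 6.674×10⁻¹¹ × 5.972×10²⁴ = 3.986×10¹⁴ m³/s².
r = 6371 + 13110 = 19481 km = 1.9481×10⁷ m.
Circular speed v_c = √(μ/r) = 4523 m/s.
Escape speed v_esc = √(2μ/r) = √2 × v_c = 6397 m/s.
Δv = v_esc − v_c = 1874 m/s.

Δv ≈ 1870 m/s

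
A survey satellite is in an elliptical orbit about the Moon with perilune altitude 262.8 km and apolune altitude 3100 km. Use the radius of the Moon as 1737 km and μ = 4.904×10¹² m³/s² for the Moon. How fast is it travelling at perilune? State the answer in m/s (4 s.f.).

v ≈ 1863 m/s

r_p = 1737 + 262.8 = 1999.8 km = 1.9998×10⁶ m.
r_a = 1737 + 3100 = 4837.0 km = 4.8370×10⁶ m.
Semi-major axis a = (r_p + r_a)/2 = 3418.4 km = 3.418×10⁶ m.
Vis-viva: v² = μ(2/r − 1/a) = 4.904×10¹² × (1.000×10⁻⁶ − 2.925×10⁻⁷) = 3.470×10⁶ m²/s².
v = 1863 m/s.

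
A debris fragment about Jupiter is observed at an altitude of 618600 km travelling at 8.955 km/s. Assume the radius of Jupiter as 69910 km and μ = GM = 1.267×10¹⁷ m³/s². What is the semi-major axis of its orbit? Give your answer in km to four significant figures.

a ≈ 4.402×10⁵ km

r = 69910 + 618600 = 6.8851×10⁵ km = 6.885×10⁸ m.
Vis-viva rearranged: 1/a = 2/r − v²/μ = 2.905×10⁻⁹ − 6.329×10⁻¹⁰ = 2.272×10⁻⁹ m⁻¹.
a = 4.402×10⁸ m = 4.4016×10⁵ km.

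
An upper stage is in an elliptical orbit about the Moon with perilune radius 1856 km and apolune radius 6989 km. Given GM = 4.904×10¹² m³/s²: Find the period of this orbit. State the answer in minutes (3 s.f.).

Semi-major axis a = (r_p + r_a)/2 = (1856.0 + 6989.0)/2 = 4422.5 km = 4.422×10⁶ m.
By Kepler's third law T = 2π√(a³/μ) = 2π × 4.200×10³ = 2.639×10⁴ s.
= 439.8 minutes.

T ≈ 440 minutes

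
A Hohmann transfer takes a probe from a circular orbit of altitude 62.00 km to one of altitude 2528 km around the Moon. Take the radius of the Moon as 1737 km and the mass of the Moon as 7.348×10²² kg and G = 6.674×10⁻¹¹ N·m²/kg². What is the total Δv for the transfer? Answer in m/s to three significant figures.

Δv_total ≈ 553 m/s

μ = GM = 6.674×10⁻¹¹ × 7.348×10²² = 4.904×10¹² m³/s².
r₁ = 1737 + 62.00 = 1799.0 km = 1.7990×10⁶ m.
r₂ = 1737 + 2528 = 4265.0 km = 4.2650×10⁶ m.
Transfer ellipse a_t = (r₁ + r₂)/2 = 3.032×10⁶ m.
At r₁: circular v_c1 = √(μ/r₁) = 1651 m/s; transfer-perilune v_p = √[μ(2/r₁ − 1/a_t)] = 1958 m/s.
Δv₁ = v_p − v_c1 = 307.1 m/s.
At r₂: circular v_c2 = √(μ/r₂) = 1072 m/s; transfer-apolune v_a = √[μ(2/r₂ − 1/a_t)] = 826.0 m/s.
Δv₂ = v_c2 − v_a = 246.3 m/s.
Total Δv = Δv₁ + Δv₂ = 553.5 m/s.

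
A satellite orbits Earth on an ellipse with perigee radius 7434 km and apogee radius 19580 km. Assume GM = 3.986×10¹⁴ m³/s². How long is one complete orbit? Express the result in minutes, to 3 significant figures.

T ≈ 260 minutes

Semi-major axis a = (r_p + r_a)/2 = (7434.0 + 19580)/2 = 13507 km = 1.351×10⁷ m.
By Kepler's third law T = 2π√(a³/μ) = 2π × 2.486×10³ = 1.562×10⁴ s.
= 260.4 minutes.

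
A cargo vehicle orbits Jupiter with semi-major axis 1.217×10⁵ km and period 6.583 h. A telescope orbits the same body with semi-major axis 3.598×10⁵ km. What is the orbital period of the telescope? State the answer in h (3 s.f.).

Kepler's third law: T² ∝ a³, so T₂ = T₁ (a₂/a₁)^(3/2).
a₂/a₁ = 2.956, (a₂/a₁)^(3/2) = 5.083.
T₂ = 6.583 × 5.083 = 33.46 h.

T₂ ≈ 33.5 h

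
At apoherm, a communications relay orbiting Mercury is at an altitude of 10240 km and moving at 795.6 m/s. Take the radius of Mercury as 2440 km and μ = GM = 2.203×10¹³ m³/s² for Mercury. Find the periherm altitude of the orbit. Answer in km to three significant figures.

periherm altitude ≈ 384 km

r_a = 2440 + 10240 = 12680 km = 1.268×10⁷ m.
Specific energy ε = v²/2 − μ/r = -1.421×10⁶ J/kg, so a = −μ/(2ε) = 7.752×10⁶ m.
The apsides satisfy r_p + r_a = 2a, so the periherm radius is 2a − r_a = 2.824×10⁶ m = 2824.3 km.
Periherm altitude = 2824.3 − 2440 = 384.34 km.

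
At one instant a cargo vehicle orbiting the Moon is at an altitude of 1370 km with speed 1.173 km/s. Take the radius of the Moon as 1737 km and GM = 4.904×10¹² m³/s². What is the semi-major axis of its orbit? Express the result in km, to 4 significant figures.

a ≈ 2754 km

r = 1737 + 1370 = 3107.0 km = 3.107×10⁶ m.
Vis-viva rearranged: 1/a = 2/r − v²/μ = 6.437×10⁻⁷ − 2.806×10⁻⁷ = 3.631×10⁻⁷ m⁻¹.
a = 2.754×10⁶ m = 2753.8 km.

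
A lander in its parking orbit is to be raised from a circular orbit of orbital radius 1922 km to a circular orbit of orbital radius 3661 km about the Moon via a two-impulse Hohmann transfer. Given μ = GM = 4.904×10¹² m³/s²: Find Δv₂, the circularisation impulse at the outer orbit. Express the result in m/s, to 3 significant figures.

Δv ≈ 197 m/s

r₁ = 1922 km = 1.922×10⁶ m.
r₂ = 3661 km = 3.661×10⁶ m.
Transfer ellipse a_t = (r₁ + r₂)/2 = 2.792×10⁶ m.
At r₁: circular v_c1 = √(μ/r₁) = 1597 m/s; transfer-perilune v_p = √[μ(2/r₁ − 1/a_t)] = 1829 m/s.
At r₂: circular v_c2 = √(μ/r₂) = 1157 m/s; transfer-apolune v_a = √[μ(2/r₂ − 1/a_t)] = 960.4 m/s.
Δv₂ = v_c2 − v_a = 197.0 m/s.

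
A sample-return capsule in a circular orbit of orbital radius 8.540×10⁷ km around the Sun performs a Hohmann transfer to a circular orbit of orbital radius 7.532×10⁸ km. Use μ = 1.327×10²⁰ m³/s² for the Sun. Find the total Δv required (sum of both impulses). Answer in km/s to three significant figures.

Δv_total ≈ 20.7 km/s

r₁ = 8.540×10⁷ km = 8.540×10¹⁰ m.
r₂ = 7.532×10⁸ km = 7.532×10¹¹ m.
Transfer ellipse a_t = (r₁ + r₂)/2 = 4.193×10¹¹ m.
At r₁: circular v_c1 = √(μ/r₁) = 39420 m/s; transfer-perihelion v_p = √[μ(2/r₁ − 1/a_t)] = 52830 m/s.
Δv₁ = v_p − v_c1 = 13410 m/s.
At r₂: circular v_c2 = √(μ/r₂) = 13270 m/s; transfer-aphelion v_a = √[μ(2/r₂ − 1/a_t)] = 5990 m/s.
Δv₂ = v_c2 − v_a = 7283 m/s.
Total Δv = Δv₁ + Δv₂ = 20700 m/s = 20.70 km/s.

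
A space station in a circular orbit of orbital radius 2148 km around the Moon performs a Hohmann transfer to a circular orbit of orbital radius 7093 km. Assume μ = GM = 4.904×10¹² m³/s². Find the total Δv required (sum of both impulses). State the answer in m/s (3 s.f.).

r₁ = 2148 km = 2.148×10⁶ m.
r₂ = 7093 km = 7.093×10⁶ m.
Transfer ellipse a_t = (r₁ + r₂)/2 = 4.620×10⁶ m.
At r₁: circular v_c1 = √(μ/r₁) = 1511 m/s; transfer-perilune v_p = √[μ(2/r₁ − 1/a_t)] = 1872 m/s.
Δv₁ = v_p − v_c1 = 361.1 m/s.
At r₂: circular v_c2 = √(μ/r₂) = 831.5 m/s; transfer-apolune v_a = √[μ(2/r₂ − 1/a_t)] = 566.9 m/s.
Δv₂ = v_c2 − v_a = 264.6 m/s.
Total Δv = Δv₁ + Δv₂ = 625.7 m/s.

Δv_total ≈ 626 m/s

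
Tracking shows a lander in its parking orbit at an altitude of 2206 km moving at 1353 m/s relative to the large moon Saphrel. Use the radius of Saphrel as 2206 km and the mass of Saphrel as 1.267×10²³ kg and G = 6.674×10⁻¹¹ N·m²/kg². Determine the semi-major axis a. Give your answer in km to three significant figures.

a ≈ 4220 km

μ = GM = 6.674×10⁻¹¹ × 1.267×10²³ = 8.456×10¹² m³/s².
r = 2206 + 2206 = 4412.0 km = 4.412×10⁶ m.
Vis-viva rearranged: 1/a = 2/r − v²/μ = 4.533×10⁻⁷ − 2.165×10⁻⁷ = 2.368×10⁻⁷ m⁻¹.
a = 4.223×10⁶ m = 4222.6 km.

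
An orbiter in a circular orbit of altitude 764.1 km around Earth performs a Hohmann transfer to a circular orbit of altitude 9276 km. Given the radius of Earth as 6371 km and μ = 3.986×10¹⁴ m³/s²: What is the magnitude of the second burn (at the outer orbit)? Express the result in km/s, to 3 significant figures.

r₁ = 6371 + 764.1 = 7135.1 km = 7.1351×10⁶ m.
r₂ = 6371 + 9276 = 15647 km = 1.5647×10⁷ m.
Transfer ellipse a_t = (r₁ + r₂)/2 = 1.139×10⁷ m.
At r₁: circular v_c1 = √(μ/r₁) = 7474 m/s; transfer-perigee v_p = √[μ(2/r₁ − 1/a_t)] = 8760 m/s.
At r₂: circular v_c2 = √(μ/r₂) = 5047 m/s; transfer-apogee v_a = √[μ(2/r₂ − 1/a_t)] = 3995 m/s.
Δv₂ = v_c2 − v_a = 1053 m/s.
= 1.053 km/s.

Δv ≈ 1.05 km/s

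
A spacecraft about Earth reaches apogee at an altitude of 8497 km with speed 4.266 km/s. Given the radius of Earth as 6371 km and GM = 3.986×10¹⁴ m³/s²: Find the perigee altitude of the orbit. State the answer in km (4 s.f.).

perigee altitude ≈ 1268 km

r_a = 6371 + 8497 = 14868 km = 1.487×10⁷ m.
Specific energy ε = v²/2 − μ/r = -1.771×10⁷ J/kg, so a = −μ/(2ε) = 1.125×10⁷ m.
The apsides satisfy r_p + r_a = 2a, so the perigee radius is 2a − r_a = 7.639×10⁶ m = 7639.2 km.
Perigee altitude = 7639.2 − 6371 = 1268.2 km.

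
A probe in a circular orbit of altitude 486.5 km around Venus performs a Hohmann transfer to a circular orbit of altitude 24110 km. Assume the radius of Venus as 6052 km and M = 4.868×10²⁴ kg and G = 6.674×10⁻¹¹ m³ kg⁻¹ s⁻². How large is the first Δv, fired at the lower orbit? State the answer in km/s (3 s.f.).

Δv ≈ 1.99 km/s

μ = GM = 6.674×10⁻¹¹ × 4.868×10²⁴ = 3.249×10¹⁴ m³/s².
r₁ = 6052 + 486.5 = 6538.5 km = 6.5385×10⁶ m.
r₂ = 6052 + 24110 = 30162 km = 3.0162×10⁷ m.
Transfer ellipse a_t = (r₁ + r₂)/2 = 1.835×10⁷ m.
At r₁: circular v_c1 = √(μ/r₁) = 7049 m/s; transfer-periapsis v_p = √[μ(2/r₁ − 1/a_t)] = 9037 m/s.
Δv₁ = v_p − v_c1 = 1988 m/s.
= 1.988 km/s.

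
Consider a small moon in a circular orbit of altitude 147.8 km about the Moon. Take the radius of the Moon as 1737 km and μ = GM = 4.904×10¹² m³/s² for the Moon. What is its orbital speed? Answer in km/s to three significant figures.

r = 1737 + 147.8 = 1884.8 km = 1.8848×10⁶ m.
For a circular orbit v = √(μ/r) = √(4.904×10¹² / 1.885×10⁶) = √(2.602×10⁶) = 1613 m/s.
That is 1.613 km/s.

v ≈ 1.61 km/s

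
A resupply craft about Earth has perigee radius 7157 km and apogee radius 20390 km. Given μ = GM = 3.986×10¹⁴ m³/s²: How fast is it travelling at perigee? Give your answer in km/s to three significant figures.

Semi-major axis a = (r_p + r_a)/2 = 13774 km = 1.377×10⁷ m.
Vis-viva: v² = μ(2/r − 1/a) = 3.986×10¹⁴ × (2.794×10⁻⁷ − 7.260×10⁻⁸) = 8.245×10⁷ m²/s².
v = 9080 m/s = 9.080 km/s.

v ≈ 9.08 km/s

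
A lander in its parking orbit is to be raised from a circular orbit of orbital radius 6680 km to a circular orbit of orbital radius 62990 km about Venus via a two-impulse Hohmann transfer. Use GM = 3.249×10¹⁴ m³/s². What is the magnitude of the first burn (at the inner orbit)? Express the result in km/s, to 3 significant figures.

Δv ≈ 2.40 km/s

r₁ = 6680 km = 6.680×10⁶ m.
r₂ = 62990 km = 6.299×10⁷ m.
Transfer ellipse a_t = (r₁ + r₂)/2 = 3.484×10⁷ m.
At r₁: circular v_c1 = √(μ/r₁) = 6974 m/s; transfer-periapsis v_p = √[μ(2/r₁ − 1/a_t)] = 9378 m/s.
Δv₁ = v_p − v_c1 = 2404 m/s.
= 2.404 km/s.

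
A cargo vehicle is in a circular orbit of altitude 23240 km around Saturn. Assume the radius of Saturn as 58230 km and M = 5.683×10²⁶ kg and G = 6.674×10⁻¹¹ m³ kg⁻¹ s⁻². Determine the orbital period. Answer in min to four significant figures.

μ = GM = 6.674×10⁻¹¹ × 5.683×10²⁶ = 3.793×10¹⁶ m³/s².
r = 58230 + 23240 = 81470 km = 8.1470×10⁷ m.
Kepler's third law: T = 2π√(r³/μ) = 2π√((8.147×10⁷)³ / 3.793×10¹⁶).
r³/μ = 1.426×10⁷ s², so T = 2π × 3.776×10³ = 2.372×10⁴ s.
Converting: 2.372×10⁴ s ÷ 60.00 = 395.4 min.

T ≈ 395.4 min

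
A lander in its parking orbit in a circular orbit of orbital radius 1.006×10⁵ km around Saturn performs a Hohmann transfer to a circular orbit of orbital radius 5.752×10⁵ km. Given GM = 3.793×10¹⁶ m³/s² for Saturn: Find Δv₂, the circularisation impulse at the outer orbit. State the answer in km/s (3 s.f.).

Δv ≈ 3.69 km/s

r₁ = 1.006×10⁵ km = 1.006×10⁸ m.
r₂ = 5.752×10⁵ km = 5.752×10⁸ m.
Transfer ellipse a_t = (r₁ + r₂)/2 = 3.379×10⁸ m.
At r₁: circular v_c1 = √(μ/r₁) = 19420 m/s; transfer-perikrone v_p = √[μ(2/r₁ − 1/a_t)] = 25330 m/s.
At r₂: circular v_c2 = √(μ/r₂) = 8120 m/s; transfer-apokrone v_a = √[μ(2/r₂ − 1/a_t)] = 4431 m/s.
Δv₂ = v_c2 − v_a = 3690 m/s.
= 3.690 km/s.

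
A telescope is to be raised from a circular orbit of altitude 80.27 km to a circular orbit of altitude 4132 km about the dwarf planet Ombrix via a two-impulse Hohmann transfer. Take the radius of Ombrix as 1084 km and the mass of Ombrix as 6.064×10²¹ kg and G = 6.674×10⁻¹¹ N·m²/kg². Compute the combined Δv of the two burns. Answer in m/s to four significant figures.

μ = GM = 6.674×10⁻¹¹ × 6.064×10²¹ = 4.047×10¹¹ m³/s².
r₁ = 1084 + 80.27 = 1164.3 km = 1.1643×10⁶ m.
r₂ = 1084 + 4132 = 5216.0 km = 5.2160×10⁶ m.
Transfer ellipse a_t = (r₁ + r₂)/2 = 3.190×10⁶ m.
At r₁: circular v_c1 = √(μ/r₁) = 589.6 m/s; transfer-periapsis v_p = √[μ(2/r₁ − 1/a_t)] = 753.9 m/s.
Δv₁ = v_p − v_c1 = 164.3 m/s.
At r₂: circular v_c2 = √(μ/r₂) = 278.6 m/s; transfer-apoapsis v_a = √[μ(2/r₂ − 1/a_t)] = 168.3 m/s.
Δv₂ = v_c2 − v_a = 110.3 m/s.
Total Δv = Δv₁ + Δv₂ = 274.6 m/s.

Δv_total ≈ 274.6 m/s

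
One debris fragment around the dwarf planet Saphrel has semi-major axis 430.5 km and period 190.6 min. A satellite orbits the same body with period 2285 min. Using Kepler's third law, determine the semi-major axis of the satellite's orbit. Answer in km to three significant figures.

a₂ ≈ 2260 km

Kepler's third law: a³ ∝ T², so a₂ = a₁ (T₂/T₁)^(2/3).
T₂/T₁ = 11.99, (T₂/T₁)^(2/3) = 5.238.
a₂ = 430.5 × 5.238 = 2255 km.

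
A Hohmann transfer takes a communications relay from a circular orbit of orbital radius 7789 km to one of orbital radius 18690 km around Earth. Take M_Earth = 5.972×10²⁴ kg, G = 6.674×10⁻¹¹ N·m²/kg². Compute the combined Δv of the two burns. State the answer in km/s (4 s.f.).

μ = GM = 6.674×10⁻¹¹ × 5.972×10²⁴ = 3.986×10¹⁴ m³/s².
r₁ = 7789 km = 7.789×10⁶ m.
r₂ = 18690 km = 1.869×10⁷ m.
Transfer ellipse a_t = (r₁ + r₂)/2 = 1.324×10⁷ m.
At r₁: circular v_c1 = √(μ/r₁) = 7153 m/s; transfer-perigee v_p = √[μ(2/r₁ − 1/a_t)] = 8499 m/s.
Δv₁ = v_p − v_c1 = 1346 m/s.
At r₂: circular v_c2 = √(μ/r₂) = 4618 m/s; transfer-apogee v_a = √[μ(2/r₂ − 1/a_t)] = 3542 m/s.
Δv₂ = v_c2 − v_a = 1076 m/s.
Total Δv = Δv₁ + Δv₂ = 2422 m/s = 2.422 km/s.

Δv_total ≈ 2.422 km/s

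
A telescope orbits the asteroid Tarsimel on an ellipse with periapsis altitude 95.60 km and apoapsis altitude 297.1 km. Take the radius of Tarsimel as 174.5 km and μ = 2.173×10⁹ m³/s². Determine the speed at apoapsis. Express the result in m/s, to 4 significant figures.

v ≈ 57.93 m/s

r_p = 174.5 + 95.60 = 270.10 km = 2.7010×10⁵ m.
r_a = 174.5 + 297.1 = 471.60 km = 4.7160×10⁵ m.
Semi-major axis a = (r_p + r_a)/2 = 370.85 km = 3.708×10⁵ m.
Vis-viva: v² = μ(2/r − 1/a) = 2.173×10⁹ × (4.241×10⁻⁶ − 2.697×10⁻⁶) = 3.356×10³ m²/s².
v = 57.93 m/s.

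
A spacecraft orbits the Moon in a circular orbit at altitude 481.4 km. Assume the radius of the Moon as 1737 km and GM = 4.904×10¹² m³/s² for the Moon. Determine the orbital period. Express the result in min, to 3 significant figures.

T ≈ 156 min

r = 1737 + 481.4 = 2218.4 km = 2.2184×10⁶ m.
Kepler's third law: T = 2π√(r³/μ) = 2π√((2.218×10⁶)³ / 4.904×10¹²).
r³/μ = 2.226×10⁶ s², so T = 2π × 1.492×10³ = 9.375×10³ s.
Converting: 9.375×10³ s ÷ 60.00 = 156.2 min.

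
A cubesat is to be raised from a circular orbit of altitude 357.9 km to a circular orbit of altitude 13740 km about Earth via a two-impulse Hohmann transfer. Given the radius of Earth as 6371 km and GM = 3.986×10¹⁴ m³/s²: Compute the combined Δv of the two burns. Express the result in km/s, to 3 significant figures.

r₁ = 6371 + 357.9 = 6728.9 km = 6.7289×10⁶ m.
r₂ = 6371 + 13740 = 20111 km = 2.0111×10⁷ m.
Transfer ellipse a_t = (r₁ + r₂)/2 = 1.342×10⁷ m.
At r₁: circular v_c1 = √(μ/r₁) = 7697 m/s; transfer-perigee v_p = √[μ(2/r₁ − 1/a_t)] = 9422 m/s.
Δv₁ = v_p − v_c1 = 1725 m/s.
At r₂: circular v_c2 = √(μ/r₂) = 4452 m/s; transfer-apogee v_a = √[μ(2/r₂ − 1/a_t)] = 3152 m/s.
Δv₂ = v_c2 − v_a = 1300 m/s.
Total Δv = Δv₁ + Δv₂ = 3025 m/s = 3.025 km/s.

Δv_total ≈ 3.02 km/s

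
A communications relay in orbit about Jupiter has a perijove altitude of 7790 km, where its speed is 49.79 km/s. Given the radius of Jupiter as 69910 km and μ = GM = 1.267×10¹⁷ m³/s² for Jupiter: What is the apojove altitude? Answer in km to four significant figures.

apojove altitude ≈ 1.763×10⁵ km

r_p = 69910 + 7790 = 77700 km = 7.770×10⁷ m.
Specific energy ε = v²/2 − μ/r = -3.911×10⁸ J/kg, so a = −μ/(2ε) = 1.620×10⁸ m.
The apsides satisfy r_p + r_a = 2a, so the apojove radius is 2a − r_p = 2.463×10⁸ m = 2.4625×10⁵ km.
Apojove altitude = 2.4625×10⁵ − 69910 = 1.7634×10⁵ km.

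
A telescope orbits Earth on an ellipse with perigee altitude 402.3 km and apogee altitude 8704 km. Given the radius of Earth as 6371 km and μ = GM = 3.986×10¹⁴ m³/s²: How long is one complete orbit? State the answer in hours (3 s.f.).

r_p = 6371 + 402.3 = 6773.3 km = 6.7733×10⁶ m.
r_a = 6371 + 8704 = 15075 km = 1.5075×10⁷ m.
Semi-major axis a = (r_p + r_a)/2 = (6773.3 + 15075)/2 = 10924 km = 1.092×10⁷ m.
By Kepler's third law T = 2π√(a³/μ) = 2π × 1.808×10³ = 1.136×10⁴ s.
= 3.156 hours.

T ≈ 3.16 hours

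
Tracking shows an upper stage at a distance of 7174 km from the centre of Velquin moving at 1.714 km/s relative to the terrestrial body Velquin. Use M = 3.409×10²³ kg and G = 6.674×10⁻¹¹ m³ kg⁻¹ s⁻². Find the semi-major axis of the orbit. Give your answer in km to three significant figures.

a ≈ 6680 km

μ = GM = 6.674×10⁻¹¹ × 3.409×10²³ = 2.275×10¹³ m³/s².
r = 7.174×10⁶ m.
Vis-viva rearranged: 1/a = 2/r − v²/μ = 2.788×10⁻⁷ − 1.291×10⁻⁷ = 1.497×10⁻⁷ m⁻¹.
a = 6.682×10⁶ m = 6681.8 km.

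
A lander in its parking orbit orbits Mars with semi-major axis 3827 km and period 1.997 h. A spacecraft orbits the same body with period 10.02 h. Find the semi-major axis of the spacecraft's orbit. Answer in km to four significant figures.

Kepler's third law: a³ ∝ T², so a₂ = a₁ (T₂/T₁)^(2/3).
T₂/T₁ = 5.018, (T₂/T₁)^(2/3) = 2.931.
a₂ = 3827 × 2.931 = 11220 km.

a₂ ≈ 11220 km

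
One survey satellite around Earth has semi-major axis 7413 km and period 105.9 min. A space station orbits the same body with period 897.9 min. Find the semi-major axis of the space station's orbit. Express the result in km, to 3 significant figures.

Kepler's third law: a³ ∝ T², so a₂ = a₁ (T₂/T₁)^(2/3).
T₂/T₁ = 8.479, (T₂/T₁)^(2/3) = 4.158.
a₂ = 7413 × 4.158 = 30820 km.

a₂ ≈ 30800 km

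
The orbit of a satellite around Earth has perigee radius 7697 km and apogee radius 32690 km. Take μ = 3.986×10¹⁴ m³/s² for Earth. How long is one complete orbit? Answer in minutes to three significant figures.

Semi-major axis a = (r_p + r_a)/2 = (7697.0 + 32690)/2 = 20194 km = 2.019×10⁷ m.
By Kepler's third law T = 2π√(a³/μ) = 2π × 4.545×10³ = 2.856×10⁴ s.
= 476.0 minutes.

T ≈ 476 minutes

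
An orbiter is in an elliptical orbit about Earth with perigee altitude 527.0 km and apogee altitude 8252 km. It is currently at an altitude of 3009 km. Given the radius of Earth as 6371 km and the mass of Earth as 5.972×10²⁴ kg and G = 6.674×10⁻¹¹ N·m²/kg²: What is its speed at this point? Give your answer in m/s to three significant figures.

v ≈ 6920 m/s

μ = GM = 6.674×10⁻¹¹ × 5.972×10²⁴ = 3.986×10¹⁴ m³/s².
r_p = 6371 + 527.0 = 6898.0 km = 6.8980×10⁶ m.
r_a = 6371 + 8252 = 14623 km = 1.4623×10⁷ m.
r = 6371 + 3009 = 9380.0 km = 9.380×10⁶ m.
Semi-major axis a = (r_p + r_a)/2 = 10760 km = 1.076×10⁷ m.
Vis-viva: v² = μ(2/r − 1/a) = 3.986×10¹⁴ × (2.132×10⁻⁷ − 9.293×10⁻⁸) = 4.794×10⁷ m²/s².
v = 6924 m/s.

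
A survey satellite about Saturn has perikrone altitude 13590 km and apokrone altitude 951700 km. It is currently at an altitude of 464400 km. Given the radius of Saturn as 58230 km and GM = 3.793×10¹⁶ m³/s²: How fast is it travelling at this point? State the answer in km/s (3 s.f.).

r_p = 58230 + 13590 = 71820 km = 7.1820×10⁷ m.
r_a = 58230 + 951700 = 1009900 km = 1.0099×10⁹ m.
r = 58230 + 464400 = 5.2263×10⁵ km = 5.226×10⁸ m.
Semi-major axis a = (r_p + r_a)/2 = 5.4088×10⁵ km = 5.409×10⁸ m.
Vis-viva: v² = μ(2/r − 1/a) = 3.793×10¹⁶ × (3.827×10⁻⁹ − 1.849×10⁻⁹) = 7.502×10⁷ m²/s².
v = 8662 m/s = 8.662 km/s.

v ≈ 8.66 km/s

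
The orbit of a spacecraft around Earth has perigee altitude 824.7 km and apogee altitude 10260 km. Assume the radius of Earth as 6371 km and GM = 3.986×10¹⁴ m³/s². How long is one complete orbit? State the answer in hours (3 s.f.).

T ≈ 3.59 hours

r_p = 6371 + 824.7 = 7195.7 km = 7.1957×10⁶ m.
r_a = 6371 + 10260 = 16631 km = 1.6631×10⁷ m.
Semi-major axis a = (r_p + r_a)/2 = (7195.7 + 16631)/2 = 11913 km = 1.191×10⁷ m.
By Kepler's third law T = 2π√(a³/μ) = 2π × 2.060×10³ = 1.294×10⁴ s.
= 3.595 hours.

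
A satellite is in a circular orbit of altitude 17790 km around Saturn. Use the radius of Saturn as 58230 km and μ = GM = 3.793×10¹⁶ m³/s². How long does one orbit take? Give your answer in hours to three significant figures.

T ≈ 5.94 hours

r = 58230 + 17790 = 76020 km = 7.6020×10⁷ m.
Kepler's third law: T = 2π√(r³/μ) = 2π√((7.602×10⁷)³ / 3.793×10¹⁶).
r³/μ = 1.158×10⁷ s², so T = 2π × 3.403×10³ = 2.138×10⁴ s.
Converting: 2.138×10⁴ s ÷ 3600 = 5.940 hours.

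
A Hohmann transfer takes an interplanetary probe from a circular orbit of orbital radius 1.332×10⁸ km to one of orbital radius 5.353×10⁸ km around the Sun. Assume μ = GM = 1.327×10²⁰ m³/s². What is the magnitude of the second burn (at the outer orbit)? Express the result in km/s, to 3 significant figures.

r₁ = 1.332×10⁸ km = 1.332×10¹¹ m.
r₂ = 5.353×10⁸ km = 5.353×10¹¹ m.
Transfer ellipse a_t = (r₁ + r₂)/2 = 3.342×10¹¹ m.
At r₁: circular v_c1 = √(μ/r₁) = 31560 m/s; transfer-perihelion v_p = √[μ(2/r₁ − 1/a_t)] = 39940 m/s.
At r₂: circular v_c2 = √(μ/r₂) = 15740 m/s; transfer-aphelion v_a = √[μ(2/r₂ − 1/a_t)] = 9939 m/s.
Δv₂ = v_c2 − v_a = 5806 m/s.
= 5.806 km/s.

Δv ≈ 5.81 km/s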